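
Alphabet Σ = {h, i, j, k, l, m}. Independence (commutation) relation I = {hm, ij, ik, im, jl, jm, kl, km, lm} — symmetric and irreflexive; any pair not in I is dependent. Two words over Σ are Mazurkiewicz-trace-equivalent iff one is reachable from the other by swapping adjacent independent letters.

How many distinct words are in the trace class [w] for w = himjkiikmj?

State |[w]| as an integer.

piece 0:h — minimal
piece 1:i rests on {0:h}
piece 2:m — minimal
piece 3:j rests on {0:h}
piece 4:k rests on {3:j}
piece 5:i rests on {1:i}
piece 6:i rests on {5:i}
piece 7:k rests on {4:k}
piece 8:m rests on {2:m}
piece 9:j rests on {7:k}
minimal pieces: {0:h, 2:m}
ways to finish when only these pieces remain (= sum over removing one remaining piece with nothing left below it):
  1 left: {6}→1  {8}→1  {9}→1
  2 left: {2,8}→1  {5,6}→1  {6,8}→2  {6,9}→2  {7,9}→1  {8,9}→2
  3 left: {1,5,6}→1  {2,6,8}→3  {2,8,9}→3  {4,7,9}→1  {5,6,8}→3  {5,6,9}→3  {6,7,9}→3  {6,8,9}→6  {7,8,9}→3
  4 left: {1,5,6,8}→4  {1,5,6,9}→4  {2,5,6,8}→6  {2,6,8,9}→12  {2,7,8,9}→6  {3,4,7,9}→1  {4,6,7,9}→4  {4,7,8,9}→4  {5,6,7,9}→6  {5,6,8,9}→12  {6,7,8,9}→12
  5 left: {1,2,5,6,8}→10  {1,5,6,7,9}→10  {1,5,6,8,9}→20  {2,4,7,8,9}→10  {2,5,6,8,9}→30  {2,6,7,8,9}→30  {3,4,6,7,9}→5  {3,4,7,8,9}→5  {4,5,6,7,9}→10  {4,6,7,8,9}→20  {5,6,7,8,9}→30
  6 left: {1,2,5,6,8,9}→60  {1,4,5,6,7,9}→20  {1,5,6,7,8,9}→60  {2,3,4,7,8,9}→15  {2,4,6,7,8,9}→60  {2,5,6,7,8,9}→90  {3,4,5,6,7,9}→15  {3,4,6,7,8,9}→30  {4,5,6,7,8,9}→60
  7 left: {1,2,5,6,7,8,9}→210  {1,3,4,5,6,7,9}→35  {1,4,5,6,7,8,9}→140  {2,3,4,6,7,8,9}→105  {2,4,5,6,7,8,9}→210  {3,4,5,6,7,8,9}→105
  8 left: {0,1,3,4,5,6,7,9}→35  {1,2,4,5,6,7,8,9}→560  {1,3,4,5,6,7,8,9}→280  {2,3,4,5,6,7,8,9}→420
  placing 0:h first → 1260 extensions
  placing 2:m first → 315 extensions
total linear extensions = 1575

1575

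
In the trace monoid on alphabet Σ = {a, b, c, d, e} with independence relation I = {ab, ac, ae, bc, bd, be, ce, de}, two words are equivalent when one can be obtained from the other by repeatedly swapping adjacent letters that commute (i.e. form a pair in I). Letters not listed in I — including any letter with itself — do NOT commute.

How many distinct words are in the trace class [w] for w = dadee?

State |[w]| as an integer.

drop 0:d onto floor
drop 1:a onto {0:d}
drop 2:d onto {1:a}
drop 3:e onto floor
drop 4:e onto {3:e}
ground layer = {0:d, 3:e}
drop-orders for the pieces not yet dropped (sum over which currently-grounded one goes next):
  1 to go: {2} 1  {4} 1
  2 to go: {1,2} 1  {2,4} 2  {3,4} 1
  3 to go: {0,1,2} 1  {1,2,4} 3  {2,3,4} 3
  if 0:d drops first: 6 orders
  if 3:e drops first: 4 orders
heap linearizations: 10

10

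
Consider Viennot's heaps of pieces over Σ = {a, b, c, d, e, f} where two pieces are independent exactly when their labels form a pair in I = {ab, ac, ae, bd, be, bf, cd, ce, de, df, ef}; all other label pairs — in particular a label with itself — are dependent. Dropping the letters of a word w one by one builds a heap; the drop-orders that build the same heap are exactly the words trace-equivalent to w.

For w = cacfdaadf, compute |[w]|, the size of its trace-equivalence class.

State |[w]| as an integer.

drop 0:c onto floor
drop 1:a onto floor
drop 2:c onto {0:c}
drop 3:f onto {1:a, 2:c}
drop 4:d onto {1:a}
drop 5:a onto {3:f, 4:d}
drop 6:a onto {5:a}
drop 7:d onto {6:a}
drop 8:f onto {6:a}
ground layer = {0:c, 1:a}
drop-orders for the pieces not yet dropped (sum over which currently-grounded one goes next):
  1 to go: {7} 1  {8} 1
  2 to go: {7,8} 2
  3 to go: {6,7,8} 2
  4 to go: {5,6,7,8} 2
  5 to go: {3,5,6,7,8} 2  {4,5,6,7,8} 2
  6 to go: {2,3,5,6,7,8} 2  {3,4,5,6,7,8} 4
  7 to go: {0,2,3,5,6,7,8} 2  {1,3,4,5,6,7,8} 4  {2,3,4,5,6,7,8} 6
  if 0:c drops first: 10 orders
  if 1:a drops first: 8 orders
heap linearizations: 18

18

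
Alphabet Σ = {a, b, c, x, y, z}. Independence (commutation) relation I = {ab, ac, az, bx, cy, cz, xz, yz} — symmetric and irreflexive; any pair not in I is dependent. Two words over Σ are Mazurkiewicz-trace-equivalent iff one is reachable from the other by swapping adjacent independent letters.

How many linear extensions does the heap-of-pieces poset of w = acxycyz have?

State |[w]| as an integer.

42

piece 0:a — minimal
piece 1:c — minimal
piece 2:x rests on {0:a, 1:c}
piece 3:y rests on {2:x}
piece 4:c rests on {2:x}
piece 5:y rests on {3:y}
piece 6:z — minimal
minimal pieces: {0:a, 1:c, 6:z}
ways to finish when only these pieces remain (= sum over removing one remaining piece with nothing left below it):
  1 left: {4}→1  {5}→1  {6}→1
  2 left: {3,5}→1  {4,5}→2  {4,6}→2  {5,6}→2
  3 left: {3,4,5}→3  {3,5,6}→3  {4,5,6}→6
  4 left: {2,3,4,5}→3  {3,4,5,6}→12
  5 left: {0,2,3,4,5}→3  {1,2,3,4,5}→3  {2,3,4,5,6}→15
  placing 0:a first → 18 extensions
  placing 1:c first → 18 extensions
  placing 6:z first → 6 extensions
total linear extensions = 42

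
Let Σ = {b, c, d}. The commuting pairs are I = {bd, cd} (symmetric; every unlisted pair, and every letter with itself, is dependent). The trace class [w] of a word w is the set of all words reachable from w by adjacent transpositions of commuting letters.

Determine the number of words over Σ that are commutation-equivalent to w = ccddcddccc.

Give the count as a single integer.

#0=c has no predecessor
#1=c depends on [0:c]
#2=d has no predecessor
#3=d depends on [2:d]
#4=c depends on [1:c]
#5=d depends on [3:d]
#6=d depends on [5:d]
#7=c depends on [4:c]
#8=c depends on [7:c]
#9=c depends on [8:c]
sources: [0:c, 2:d]
N(rest) = Σ N(rest − s) over sources s of rest; N(one piece) = 1:
  size 1 → [6]=1  [9]=1
  size 2 → [5,6]=1  [6,9]=2  [8,9]=1
  size 3 → [3,5,6]=1  [5,6,9]=3  [6,8,9]=3  [7,8,9]=1
  size 4 → [2,3,5,6]=1  [3,5,6,9]=4  [4,7,8,9]=1  [5,6,8,9]=6  [6,7,8,9]=4
  size 5 → [1,4,7,8,9]=1  [2,3,5,6,9]=5  [3,5,6,8,9]=10  [4,6,7,8,9]=5  [5,6,7,8,9]=10
  size 6 → [0,1,4,7,8,9]=1  [1,4,6,7,8,9]=6  [2,3,5,6,8,9]=15  [3,5,6,7,8,9]=20  [4,5,6,7,8,9]=15
  size 7 → [0,1,4,6,7,8,9]=7  [1,4,5,6,7,8,9]=21  [2,3,5,6,7,8,9]=35  [3,4,5,6,7,8,9]=35
  size 8 → [0,1,4,5,6,7,8,9]=28  [1,3,4,5,6,7,8,9]=56  [2,3,4,5,6,7,8,9]=70
  first=0(c) contributes 126
  first=2(d) contributes 84
|[w]| = 210

210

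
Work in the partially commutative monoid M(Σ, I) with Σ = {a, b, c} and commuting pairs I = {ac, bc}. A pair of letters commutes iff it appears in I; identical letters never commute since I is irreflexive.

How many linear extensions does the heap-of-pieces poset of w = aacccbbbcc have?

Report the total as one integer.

#0=a has no predecessor
#1=a depends on [0:a]
#2=c has no predecessor
#3=c depends on [2:c]
#4=c depends on [3:c]
#5=b depends on [1:a]
#6=b depends on [5:b]
#7=b depends on [6:b]
#8=c depends on [4:c]
#9=c depends on [8:c]
sources: [0:a, 2:c]
N(rest) = Σ N(rest − s) over sources s of rest; N(one piece) = 1:
  size 1 → [7]=1  [9]=1
  size 2 → [6,7]=1  [7,9]=2  [8,9]=1
  size 3 → [4,8,9]=1  [5,6,7]=1  [6,7,9]=3  [7,8,9]=3
  size 4 → [1,5,6,7]=1  [3,4,8,9]=1  [4,7,8,9]=4  [5,6,7,9]=4  [6,7,8,9]=6
  size 5 → [0,1,5,6,7]=1  [1,5,6,7,9]=5  [2,3,4,8,9]=1  [3,4,7,8,9]=5  [4,6,7,8,9]=10  [5,6,7,8,9]=10
  size 6 → [0,1,5,6,7,9]=6  [1,5,6,7,8,9]=15  [2,3,4,7,8,9]=6  [3,4,6,7,8,9]=15  [4,5,6,7,8,9]=20
  size 7 → [0,1,5,6,7,8,9]=21  [1,4,5,6,7,8,9]=35  [2,3,4,6,7,8,9]=21  [3,4,5,6,7,8,9]=35
  size 8 → [0,1,4,5,6,7,8,9]=56  [1,3,4,5,6,7,8,9]=70  [2,3,4,5,6,7,8,9]=56
  first=0(a) contributes 126
  first=2(c) contributes 126
|[w]| = 252

252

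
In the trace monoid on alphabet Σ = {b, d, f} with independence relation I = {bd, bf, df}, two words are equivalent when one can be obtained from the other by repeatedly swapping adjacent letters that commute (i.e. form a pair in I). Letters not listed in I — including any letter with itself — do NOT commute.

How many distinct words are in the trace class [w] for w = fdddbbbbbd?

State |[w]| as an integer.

1260

piece 0:f — minimal
piece 1:d — minimal
piece 2:d rests on {1:d}
piece 3:d rests on {2:d}
piece 4:b — minimal
piece 5:b rests on {4:b}
piece 6:b rests on {5:b}
piece 7:b rests on {6:b}
piece 8:b rests on {7:b}
piece 9:d rests on {3:d}
minimal pieces: {0:f, 1:d, 4:b}
ways to finish when only these pieces remain (= sum over removing one remaining piece with nothing left below it):
  1 left: {0}→1  {8}→1  {9}→1
  2 left: {0,8}→2  {0,9}→2  {3,9}→1  {7,8}→1  {8,9}→2
  3 left: {0,3,9}→3  {0,7,8}→3  {0,8,9}→6  {2,3,9}→1  {3,8,9}→3  {6,7,8}→1  {7,8,9}→3
  4 left: {0,2,3,9}→4  {0,3,8,9}→12  {0,6,7,8}→4  {0,7,8,9}→12  {1,2,3,9}→1  {2,3,8,9}→4  {3,7,8,9}→6  {5,6,7,8}→1  {6,7,8,9}→4
  5 left: {0,1,2,3,9}→5  {0,2,3,8,9}→20  {0,3,7,8,9}→30  {0,5,6,7,8}→5  {0,6,7,8,9}→20  {1,2,3,8,9}→5  {2,3,7,8,9}→10  {3,6,7,8,9}→10  {4,5,6,7,8}→1  {5,6,7,8,9}→5
  6 left: {0,1,2,3,8,9}→30  {0,2,3,7,8,9}→60  {0,3,6,7,8,9}→60  {0,4,5,6,7,8}→6  {0,5,6,7,8,9}→30  {1,2,3,7,8,9}→15  {2,3,6,7,8,9}→20  {3,5,6,7,8,9}→15  {4,5,6,7,8,9}→6
  7 left: {0,1,2,3,7,8,9}→105  {0,2,3,6,7,8,9}→140  {0,3,5,6,7,8,9}→105  {0,4,5,6,7,8,9}→42  {1,2,3,6,7,8,9}→35  {2,3,5,6,7,8,9}→35  {3,4,5,6,7,8,9}→21
  8 left: {0,1,2,3,6,7,8,9}→280  {0,2,3,5,6,7,8,9}→280  {0,3,4,5,6,7,8,9}→168  {1,2,3,5,6,7,8,9}→70  {2,3,4,5,6,7,8,9}→56
  placing 0:f first → 126 extensions
  placing 1:d first → 504 extensions
  placing 4:b first → 630 extensions
total linear extensions = 1260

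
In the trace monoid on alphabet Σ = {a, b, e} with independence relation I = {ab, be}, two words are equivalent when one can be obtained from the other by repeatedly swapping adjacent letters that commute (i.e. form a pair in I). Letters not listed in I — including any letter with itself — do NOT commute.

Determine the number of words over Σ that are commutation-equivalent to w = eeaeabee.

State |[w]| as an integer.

0(e) covers ∅
1(e) covers 0:e
2(a) covers 1:e
3(e) covers 2:a
4(a) covers 3:e
5(b) covers ∅
6(e) covers 4:a
7(e) covers 6:e
floor of heap: 0:e, 5:b
completions by unplaced set U, small U first (add the entries for U minus each lowest piece of U):
  |U|=1: {5}:1  {7}:1
  |U|=2: {5,7}:2  {6,7}:1
  |U|=3: {4,6,7}:1  {5,6,7}:3
  |U|=4: {3,4,6,7}:1  {4,5,6,7}:4
  |U|=5: {2,3,4,6,7}:1  {3,4,5,6,7}:5
  |U|=6: {1,2,3,4,6,7}:1  {2,3,4,5,6,7}:6
  start at 0(e): 7
  start at 5(b): 1
sum over floor = 8

8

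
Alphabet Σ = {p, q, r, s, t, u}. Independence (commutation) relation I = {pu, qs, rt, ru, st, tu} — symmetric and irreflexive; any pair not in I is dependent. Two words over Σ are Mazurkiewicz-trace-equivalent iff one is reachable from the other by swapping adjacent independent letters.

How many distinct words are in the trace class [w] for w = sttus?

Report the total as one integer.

piece 0:s — minimal
piece 1:t — minimal
piece 2:t rests on {1:t}
piece 3:u rests on {0:s}
piece 4:s rests on {3:u}
minimal pieces: {0:s, 1:t}
ways to finish when only these pieces remain (= sum over removing one remaining piece with nothing left below it):
  1 left: {2}→1  {4}→1
  2 left: {1,2}→1  {2,4}→2  {3,4}→1
  3 left: {0,3,4}→1  {1,2,4}→3  {2,3,4}→3
  placing 0:s first → 6 extensions
  placing 1:t first → 4 extensions
total linear extensions = 10

10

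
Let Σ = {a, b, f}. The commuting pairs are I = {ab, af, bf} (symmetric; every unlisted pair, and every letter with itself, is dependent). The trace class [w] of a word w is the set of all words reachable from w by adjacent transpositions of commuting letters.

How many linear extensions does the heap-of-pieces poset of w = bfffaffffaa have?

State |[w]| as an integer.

0(b) covers ∅
1(f) covers ∅
2(f) covers 1:f
3(f) covers 2:f
4(a) covers ∅
5(f) covers 3:f
6(f) covers 5:f
7(f) covers 6:f
8(f) covers 7:f
9(a) covers 4:a
10(a) covers 9:a
floor of heap: 0:b, 1:f, 4:a
completions by unplaced set U, small U first (add the entries for U minus each lowest piece of U):
  |U|=1: {0}:1  {8}:1  {10}:1
  |U|=2: {0,8}:2  {0,10}:2  {7,8}:1  {8,10}:2  {9,10}:1
  |U|=3: {0,7,8}:3  {0,8,10}:6  {0,9,10}:3  {4,9,10}:1  {6,7,8}:1  {7,8,10}:3  {8,9,10}:3
  |U|=4: {0,4,9,10}:4  {0,6,7,8}:4  {0,7,8,10}:12  {0,8,9,10}:12  {4,8,9,10}:4  {5,6,7,8}:1  {6,7,8,10}:4  {7,8,9,10}:6
  |U|=5: {0,4,8,9,10}:20  {0,5,6,7,8}:5  {0,6,7,8,10}:20  {0,7,8,9,10}:30  {3,5,6,7,8}:1  {4,7,8,9,10}:10  {5,6,7,8,10}:5  {6,7,8,9,10}:10
  |U|=6: {0,3,5,6,7,8}:6  {0,4,7,8,9,10}:60  {0,5,6,7,8,10}:30  {0,6,7,8,9,10}:60  {2,3,5,6,7,8}:1  {3,5,6,7,8,10}:6  {4,6,7,8,9,10}:20  {5,6,7,8,9,10}:15
  |U|=7: {0,2,3,5,6,7,8}:7  {0,3,5,6,7,8,10}:42  {0,4,6,7,8,9,10}:140  {0,5,6,7,8,9,10}:105  {1,2,3,5,6,7,8}:1  {2,3,5,6,7,8,10}:7  {3,5,6,7,8,9,10}:21  {4,5,6,7,8,9,10}:35
  |U|=8: {0,1,2,3,5,6,7,8}:8  {0,2,3,5,6,7,8,10}:56  {0,3,5,6,7,8,9,10}:168  {0,4,5,6,7,8,9,10}:280  {1,2,3,5,6,7,8,10}:8  {2,3,5,6,7,8,9,10}:28  {3,4,5,6,7,8,9,10}:56
  |U|=9: {0,1,2,3,5,6,7,8,10}:72  {0,2,3,5,6,7,8,9,10}:252  {0,3,4,5,6,7,8,9,10}:504  {1,2,3,5,6,7,8,9,10}:36  {2,3,4,5,6,7,8,9,10}:84
  start at 0(b): 120
  start at 1(f): 840
  start at 4(a): 360
sum over floor = 1320

1320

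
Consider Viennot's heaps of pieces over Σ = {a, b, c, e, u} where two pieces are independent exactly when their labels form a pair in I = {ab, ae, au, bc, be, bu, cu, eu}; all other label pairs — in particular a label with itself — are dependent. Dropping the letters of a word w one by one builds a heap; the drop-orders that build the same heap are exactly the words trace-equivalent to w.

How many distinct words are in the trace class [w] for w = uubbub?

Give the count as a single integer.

0(u) covers ∅
1(u) covers 0:u
2(b) covers ∅
3(b) covers 2:b
4(u) covers 1:u
5(b) covers 3:b
floor of heap: 0:u, 2:b
completions by unplaced set U, small U first (add the entries for U minus each lowest piece of U):
  |U|=1: {4}:1  {5}:1
  |U|=2: {1,4}:1  {3,5}:1  {4,5}:2
  |U|=3: {0,1,4}:1  {1,4,5}:3  {2,3,5}:1  {3,4,5}:3
  |U|=4: {0,1,4,5}:4  {1,3,4,5}:6  {2,3,4,5}:4
  start at 0(u): 10
  start at 2(b): 10
sum over floor = 20

20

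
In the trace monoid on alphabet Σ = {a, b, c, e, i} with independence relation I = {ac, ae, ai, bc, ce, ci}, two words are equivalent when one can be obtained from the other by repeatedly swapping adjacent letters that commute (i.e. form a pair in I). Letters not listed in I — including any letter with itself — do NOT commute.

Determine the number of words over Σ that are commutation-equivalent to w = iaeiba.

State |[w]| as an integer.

4

0(i) covers ∅
1(a) covers ∅
2(e) covers 0:i
3(i) covers 2:e
4(b) covers 1:a, 3:i
5(a) covers 4:b
floor of heap: 0:i, 1:a
completions by unplaced set U, small U first (add the entries for U minus each lowest piece of U):
  |U|=1: {5}:1
  |U|=2: {4,5}:1
  |U|=3: {1,4,5}:1  {3,4,5}:1
  |U|=4: {1,3,4,5}:2  {2,3,4,5}:1
  start at 0(i): 3
  start at 1(a): 1
sum over floor = 4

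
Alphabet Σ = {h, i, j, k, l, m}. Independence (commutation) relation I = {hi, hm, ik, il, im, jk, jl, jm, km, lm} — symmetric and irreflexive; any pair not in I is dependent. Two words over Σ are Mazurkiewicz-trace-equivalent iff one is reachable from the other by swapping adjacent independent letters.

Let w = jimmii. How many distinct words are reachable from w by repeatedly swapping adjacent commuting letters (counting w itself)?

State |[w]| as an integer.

0(j) covers ∅
1(i) covers 0:j
2(m) covers ∅
3(m) covers 2:m
4(i) covers 1:i
5(i) covers 4:i
floor of heap: 0:j, 2:m
completions by unplaced set U, small U first (add the entries for U minus each lowest piece of U):
  |U|=1: {3}:1  {5}:1
  |U|=2: {2,3}:1  {3,5}:2  {4,5}:1
  |U|=3: {1,4,5}:1  {2,3,5}:3  {3,4,5}:3
  |U|=4: {0,1,4,5}:1  {1,3,4,5}:4  {2,3,4,5}:6
  start at 0(j): 10
  start at 2(m): 5
sum over floor = 15

15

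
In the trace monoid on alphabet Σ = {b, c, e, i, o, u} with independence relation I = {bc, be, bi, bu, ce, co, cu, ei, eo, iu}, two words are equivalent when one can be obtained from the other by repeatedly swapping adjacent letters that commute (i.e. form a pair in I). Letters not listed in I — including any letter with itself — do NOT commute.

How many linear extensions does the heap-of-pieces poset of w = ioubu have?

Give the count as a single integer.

piece 0:i — minimal
piece 1:o rests on {0:i}
piece 2:u rests on {1:o}
piece 3:b rests on {1:o}
piece 4:u rests on {2:u}
minimal pieces: {0:i}
ways to finish when only these pieces remain (= sum over removing one remaining piece with nothing left below it):
  1 left: {3}→1  {4}→1
  2 left: {2,4}→1  {3,4}→2
  3 left: {2,3,4}→3
  placing 0:i first → 3 extensions

3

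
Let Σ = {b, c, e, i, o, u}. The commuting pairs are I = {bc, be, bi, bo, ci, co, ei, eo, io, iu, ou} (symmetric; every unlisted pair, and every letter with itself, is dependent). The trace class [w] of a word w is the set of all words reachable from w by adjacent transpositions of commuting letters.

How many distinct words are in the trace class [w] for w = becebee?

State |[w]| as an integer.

drop 0:b onto floor
drop 1:e onto floor
drop 2:c onto {1:e}
drop 3:e onto {2:c}
drop 4:b onto {0:b}
drop 5:e onto {3:e}
drop 6:e onto {5:e}
ground layer = {0:b, 1:e}
drop-orders for the pieces not yet dropped (sum over which currently-grounded one goes next):
  1 to go: {4} 1  {6} 1
  2 to go: {0,4} 1  {4,6} 2  {5,6} 1
  3 to go: {0,4,6} 3  {3,5,6} 1  {4,5,6} 3
  4 to go: {0,4,5,6} 6  {2,3,5,6} 1  {3,4,5,6} 4
  5 to go: {0,3,4,5,6} 10  {1,2,3,5,6} 1  {2,3,4,5,6} 5
  if 0:b drops first: 6 orders
  if 1:e drops first: 15 orders
heap linearizations: 21

21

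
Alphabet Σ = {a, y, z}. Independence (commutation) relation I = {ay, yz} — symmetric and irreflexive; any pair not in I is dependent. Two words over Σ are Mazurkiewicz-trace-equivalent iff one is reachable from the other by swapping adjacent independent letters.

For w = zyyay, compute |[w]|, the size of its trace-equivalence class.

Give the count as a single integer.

10

piece 0:z — minimal
piece 1:y — minimal
piece 2:y rests on {1:y}
piece 3:a rests on {0:z}
piece 4:y rests on {2:y}
minimal pieces: {0:z, 1:y}
ways to finish when only these pieces remain (= sum over removing one remaining piece with nothing left below it):
  1 left: {3}→1  {4}→1
  2 left: {0,3}→1  {2,4}→1  {3,4}→2
  3 left: {0,3,4}→3  {1,2,4}→1  {2,3,4}→3
  placing 0:z first → 4 extensions
  placing 1:y first → 6 extensions
total linear extensions = 10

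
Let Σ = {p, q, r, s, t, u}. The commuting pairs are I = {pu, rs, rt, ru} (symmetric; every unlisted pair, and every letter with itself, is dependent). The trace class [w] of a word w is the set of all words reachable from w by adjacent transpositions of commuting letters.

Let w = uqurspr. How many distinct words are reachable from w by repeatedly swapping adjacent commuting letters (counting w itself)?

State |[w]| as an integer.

drop 0:u onto floor
drop 1:q onto {0:u}
drop 2:u onto {1:q}
drop 3:r onto {1:q}
drop 4:s onto {2:u}
drop 5:p onto {3:r, 4:s}
drop 6:r onto {5:p}
ground layer = {0:u}
drop-orders for the pieces not yet dropped (sum over which currently-grounded one goes next):
  1 to go: {6} 1
  2 to go: {5,6} 1
  3 to go: {3,5,6} 1  {4,5,6} 1
  4 to go: {2,4,5,6} 1  {3,4,5,6} 2
  5 to go: {2,3,4,5,6} 3
  if 0:u drops first: 3 orders

3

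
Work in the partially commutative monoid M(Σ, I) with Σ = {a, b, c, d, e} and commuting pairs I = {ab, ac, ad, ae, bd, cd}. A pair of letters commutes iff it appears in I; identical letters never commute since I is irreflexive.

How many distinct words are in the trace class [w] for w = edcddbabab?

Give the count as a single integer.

1575

piece 0:e — minimal
piece 1:d rests on {0:e}
piece 2:c rests on {0:e}
piece 3:d rests on {1:d}
piece 4:d rests on {3:d}
piece 5:b rests on {2:c}
piece 6:a — minimal
piece 7:b rests on {5:b}
piece 8:a rests on {6:a}
piece 9:b rests on {7:b}
minimal pieces: {0:e, 6:a}
ways to finish when only these pieces remain (= sum over removing one remaining piece with nothing left below it):
  1 left: {4}→1  {8}→1  {9}→1
  2 left: {3,4}→1  {4,8}→2  {4,9}→2  {6,8}→1  {7,9}→1  {8,9}→2
  3 left: {1,3,4}→1  {3,4,8}→3  {3,4,9}→3  {4,6,8}→3  {4,7,9}→3  {4,8,9}→6  {5,7,9}→1  {6,8,9}→3  {7,8,9}→3
  4 left: {1,3,4,8}→4  {1,3,4,9}→4  {2,5,7,9}→1  {3,4,6,8}→6  {3,4,7,9}→6  {3,4,8,9}→12  {4,5,7,9}→4  {4,6,8,9}→12  {4,7,8,9}→12  {5,7,8,9}→4  {6,7,8,9}→6
  5 left: {1,3,4,6,8}→10  {1,3,4,7,9}→10  {1,3,4,8,9}→20  {2,4,5,7,9}→5  {2,5,7,8,9}→5  {3,4,5,7,9}→10  {3,4,6,8,9}→30  {3,4,7,8,9}→30  {4,5,7,8,9}→20  {4,6,7,8,9}→30  {5,6,7,8,9}→10
  6 left: {1,3,4,5,7,9}→20  {1,3,4,6,8,9}→60  {1,3,4,7,8,9}→60  {2,3,4,5,7,9}→15  {2,4,5,7,8,9}→30  {2,5,6,7,8,9}→15  {3,4,5,7,8,9}→60  {3,4,6,7,8,9}→90  {4,5,6,7,8,9}→60
  7 left: {1,2,3,4,5,7,9}→35  {1,3,4,5,7,8,9}→140  {1,3,4,6,7,8,9}→210  {2,3,4,5,7,8,9}→105  {2,4,5,6,7,8,9}→105  {3,4,5,6,7,8,9}→210
  8 left: {0,1,2,3,4,5,7,9}→35  {1,2,3,4,5,7,8,9}→280  {1,3,4,5,6,7,8,9}→560  {2,3,4,5,6,7,8,9}→420
  placing 0:e first → 1260 extensions
  placing 6:a first → 315 extensions
total linear extensions = 1575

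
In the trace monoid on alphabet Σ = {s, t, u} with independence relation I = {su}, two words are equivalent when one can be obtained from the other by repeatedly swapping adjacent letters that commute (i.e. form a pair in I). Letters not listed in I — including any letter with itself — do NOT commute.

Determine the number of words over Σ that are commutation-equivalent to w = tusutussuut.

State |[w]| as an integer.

30

0(t) covers ∅
1(u) covers 0:t
2(s) covers 0:t
3(u) covers 1:u
4(t) covers 2:s, 3:u
5(u) covers 4:t
6(s) covers 4:t
7(s) covers 6:s
8(u) covers 5:u
9(u) covers 8:u
10(t) covers 7:s, 9:u
floor of heap: 0:t
completions by unplaced set U, small U first (add the entries for U minus each lowest piece of U):
  |U|=1: {10}:1
  |U|=2: {7,10}:1  {9,10}:1
  |U|=3: {6,7,10}:1  {7,9,10}:2  {8,9,10}:1
  |U|=4: {5,8,9,10}:1  {6,7,9,10}:3  {7,8,9,10}:3
  |U|=5: {5,7,8,9,10}:4  {6,7,8,9,10}:6
  |U|=6: {5,6,7,8,9,10}:10
  |U|=7: {4,5,6,7,8,9,10}:10
  |U|=8: {2,4,5,6,7,8,9,10}:10  {3,4,5,6,7,8,9,10}:10
  |U|=9: {1,3,4,5,6,7,8,9,10}:10  {2,3,4,5,6,7,8,9,10}:20
  start at 0(t): 30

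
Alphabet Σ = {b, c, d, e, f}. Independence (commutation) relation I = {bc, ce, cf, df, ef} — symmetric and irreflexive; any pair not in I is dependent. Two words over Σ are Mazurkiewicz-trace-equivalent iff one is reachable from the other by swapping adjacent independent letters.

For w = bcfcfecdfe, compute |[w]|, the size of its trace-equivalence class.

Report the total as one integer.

594

piece 0:b — minimal
piece 1:c — minimal
piece 2:f rests on {0:b}
piece 3:c rests on {1:c}
piece 4:f rests on {2:f}
piece 5:e rests on {0:b}
piece 6:c rests on {3:c}
piece 7:d rests on {5:e, 6:c}
piece 8:f rests on {4:f}
piece 9:e rests on {7:d}
minimal pieces: {0:b, 1:c}
ways to finish when only these pieces remain (= sum over removing one remaining piece with nothing left below it):
  1 left: {8}→1  {9}→1
  2 left: {4,8}→1  {7,9}→1  {8,9}→2
  3 left: {2,4,8}→1  {4,8,9}→3  {5,7,9}→1  {6,7,9}→1  {7,8,9}→3
  4 left: {2,4,8,9}→4  {3,6,7,9}→1  {4,7,8,9}→6  {5,6,7,9}→2  {5,7,8,9}→4  {6,7,8,9}→4
  5 left: {1,3,6,7,9}→1  {2,4,7,8,9}→10  {3,5,6,7,9}→3  {3,6,7,8,9}→5  {4,5,7,8,9}→10  {4,6,7,8,9}→10  {5,6,7,8,9}→10
  6 left: {1,3,5,6,7,9}→4  {1,3,6,7,8,9}→6  {2,4,5,7,8,9}→20  {2,4,6,7,8,9}→20  {3,4,6,7,8,9}→15  {3,5,6,7,8,9}→18  {4,5,6,7,8,9}→30
  7 left: {0,2,4,5,7,8,9}→20  {1,3,4,6,7,8,9}→21  {1,3,5,6,7,8,9}→28  {2,3,4,6,7,8,9}→35  {2,4,5,6,7,8,9}→70  {3,4,5,6,7,8,9}→63
  8 left: {0,2,4,5,6,7,8,9}→90  {1,2,3,4,6,7,8,9}→56  {1,3,4,5,6,7,8,9}→112  {2,3,4,5,6,7,8,9}→168
  placing 0:b first → 336 extensions
  placing 1:c first → 258 extensions
total linear extensions = 594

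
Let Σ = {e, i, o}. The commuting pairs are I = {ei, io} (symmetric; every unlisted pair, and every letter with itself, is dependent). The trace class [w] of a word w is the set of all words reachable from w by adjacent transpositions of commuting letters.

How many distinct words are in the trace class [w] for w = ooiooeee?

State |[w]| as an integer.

#0=o has no predecessor
#1=o depends on [0:o]
#2=i has no predecessor
#3=o depends on [1:o]
#4=o depends on [3:o]
#5=e depends on [4:o]
#6=e depends on [5:e]
#7=e depends on [6:e]
sources: [0:o, 2:i]
N(rest) = Σ N(rest − s) over sources s of rest; N(one piece) = 1:
  size 1 → [2]=1  [7]=1
  size 2 → [2,7]=2  [6,7]=1
  size 3 → [2,6,7]=3  [5,6,7]=1
  size 4 → [2,5,6,7]=4  [4,5,6,7]=1
  size 5 → [2,4,5,6,7]=5  [3,4,5,6,7]=1
  size 6 → [1,3,4,5,6,7]=1  [2,3,4,5,6,7]=6
  first=0(o) contributes 7
  first=2(i) contributes 1
|[w]| = 8

8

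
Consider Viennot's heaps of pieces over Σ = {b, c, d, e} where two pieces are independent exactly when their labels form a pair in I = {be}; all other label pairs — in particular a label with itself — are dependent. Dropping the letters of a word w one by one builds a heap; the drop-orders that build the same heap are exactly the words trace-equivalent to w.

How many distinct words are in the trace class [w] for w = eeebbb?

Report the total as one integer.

20

drop 0:e onto floor
drop 1:e onto {0:e}
drop 2:e onto {1:e}
drop 3:b onto floor
drop 4:b onto {3:b}
drop 5:b onto {4:b}
ground layer = {0:e, 3:b}
drop-orders for the pieces not yet dropped (sum over which currently-grounded one goes next):
  1 to go: {2} 1  {5} 1
  2 to go: {1,2} 1  {2,5} 2  {4,5} 1
  3 to go: {0,1,2} 1  {1,2,5} 3  {2,4,5} 3  {3,4,5} 1
  4 to go: {0,1,2,5} 4  {1,2,4,5} 6  {2,3,4,5} 4
  if 0:e drops first: 10 orders
  if 3:b drops first: 10 orders
heap linearizations: 20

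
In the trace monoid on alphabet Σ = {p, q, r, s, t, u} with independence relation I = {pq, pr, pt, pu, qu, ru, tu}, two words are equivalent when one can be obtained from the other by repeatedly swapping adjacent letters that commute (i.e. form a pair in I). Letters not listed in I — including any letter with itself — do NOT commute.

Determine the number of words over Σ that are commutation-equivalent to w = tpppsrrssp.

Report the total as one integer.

4

piece 0:t — minimal
piece 1:p — minimal
piece 2:p rests on {1:p}
piece 3:p rests on {2:p}
piece 4:s rests on {0:t, 3:p}
piece 5:r rests on {4:s}
piece 6:r rests on {5:r}
piece 7:s rests on {6:r}
piece 8:s rests on {7:s}
piece 9:p rests on {8:s}
minimal pieces: {0:t, 1:p}
ways to finish when only these pieces remain (= sum over removing one remaining piece with nothing left below it):
  1 left: {9}→1
  2 left: {8,9}→1
  3 left: {7,8,9}→1
  4 left: {6,7,8,9}→1
  5 left: {5,6,7,8,9}→1
  6 left: {4,5,6,7,8,9}→1
  7 left: {0,4,5,6,7,8,9}→1  {3,4,5,6,7,8,9}→1
  8 left: {0,3,4,5,6,7,8,9}→2  {2,3,4,5,6,7,8,9}→1
  placing 0:t first → 1 extensions
  placing 1:p first → 3 extensions
total linear extensions = 4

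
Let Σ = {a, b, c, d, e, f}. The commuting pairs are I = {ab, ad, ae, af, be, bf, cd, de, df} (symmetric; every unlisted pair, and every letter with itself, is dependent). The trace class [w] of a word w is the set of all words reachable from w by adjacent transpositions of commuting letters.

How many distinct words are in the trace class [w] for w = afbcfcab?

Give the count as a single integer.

drop 0:a onto floor
drop 1:f onto floor
drop 2:b onto floor
drop 3:c onto {0:a, 1:f, 2:b}
drop 4:f onto {3:c}
drop 5:c onto {4:f}
drop 6:a onto {5:c}
drop 7:b onto {5:c}
ground layer = {0:a, 1:f, 2:b}
drop-orders for the pieces not yet dropped (sum over which currently-grounded one goes next):
  1 to go: {6} 1  {7} 1
  2 to go: {6,7} 2
  3 to go: {5,6,7} 2
  4 to go: {4,5,6,7} 2
  5 to go: {3,4,5,6,7} 2
  6 to go: {0,3,4,5,6,7} 2  {1,3,4,5,6,7} 2  {2,3,4,5,6,7} 2
  if 0:a drops first: 4 orders
  if 1:f drops first: 4 orders
  if 2:b drops first: 4 orders
heap linearizations: 12

12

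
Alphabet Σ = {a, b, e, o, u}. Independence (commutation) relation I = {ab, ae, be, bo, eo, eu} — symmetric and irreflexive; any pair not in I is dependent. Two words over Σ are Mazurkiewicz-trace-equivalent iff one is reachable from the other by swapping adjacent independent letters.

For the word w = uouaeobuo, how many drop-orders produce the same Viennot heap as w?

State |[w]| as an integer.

27

#0=u has no predecessor
#1=o depends on [0:u]
#2=u depends on [1:o]
#3=a depends on [2:u]
#4=e has no predecessor
#5=o depends on [3:a]
#6=b depends on [2:u]
#7=u depends on [5:o, 6:b]
#8=o depends on [7:u]
sources: [0:u, 4:e]
N(rest) = Σ N(rest − s) over sources s of rest; N(one piece) = 1:
  size 1 → [4]=1  [8]=1
  size 2 → [4,8]=2  [7,8]=1
  size 3 → [4,7,8]=3  [5,7,8]=1  [6,7,8]=1
  size 4 → [3,5,7,8]=1  [4,5,7,8]=4  [4,6,7,8]=4  [5,6,7,8]=2
  size 5 → [3,4,5,7,8]=5  [3,5,6,7,8]=3  [4,5,6,7,8]=10
  size 6 → [2,3,5,6,7,8]=3  [3,4,5,6,7,8]=18
  size 7 → [1,2,3,5,6,7,8]=3  [2,3,4,5,6,7,8]=21
  first=0(u) contributes 24
  first=4(e) contributes 3
|[w]| = 27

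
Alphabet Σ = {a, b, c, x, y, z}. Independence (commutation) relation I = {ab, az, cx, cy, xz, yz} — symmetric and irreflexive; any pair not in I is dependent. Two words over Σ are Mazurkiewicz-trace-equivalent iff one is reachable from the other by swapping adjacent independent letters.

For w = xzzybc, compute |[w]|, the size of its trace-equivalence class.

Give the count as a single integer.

#0=x has no predecessor
#1=z has no predecessor
#2=z depends on [1:z]
#3=y depends on [0:x]
#4=b depends on [2:z, 3:y]
#5=c depends on [4:b]
sources: [0:x, 1:z]
N(rest) = Σ N(rest − s) over sources s of rest; N(one piece) = 1:
  size 1 → [5]=1
  size 2 → [4,5]=1
  size 3 → [2,4,5]=1  [3,4,5]=1
  size 4 → [0,3,4,5]=1  [1,2,4,5]=1  [2,3,4,5]=2
  first=0(x) contributes 3
  first=1(z) contributes 3
|[w]| = 6

6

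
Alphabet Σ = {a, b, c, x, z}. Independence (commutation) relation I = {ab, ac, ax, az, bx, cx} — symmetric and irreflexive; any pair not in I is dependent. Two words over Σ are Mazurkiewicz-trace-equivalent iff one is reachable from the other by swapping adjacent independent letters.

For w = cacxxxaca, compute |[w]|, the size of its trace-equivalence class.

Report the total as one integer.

1680

drop 0:c onto floor
drop 1:a onto floor
drop 2:c onto {0:c}
drop 3:x onto floor
drop 4:x onto {3:x}
drop 5:x onto {4:x}
drop 6:a onto {1:a}
drop 7:c onto {2:c}
drop 8:a onto {6:a}
ground layer = {0:c, 1:a, 3:x}
drop-orders for the pieces not yet dropped (sum over which currently-grounded one goes next):
  1 to go: {5} 1  {7} 1  {8} 1
  2 to go: {2,7} 1  {4,5} 1  {5,7} 2  {5,8} 2  {6,8} 1  {7,8} 2
  3 to go: {0,2,7} 1  {1,6,8} 1  {2,5,7} 3  {2,7,8} 3  {3,4,5} 1  {4,5,7} 3  {4,5,8} 3  {5,6,8} 3  {5,7,8} 6  {6,7,8} 3
  4 to go: {0,2,5,7} 4  {0,2,7,8} 4  {1,5,6,8} 4  {1,6,7,8} 4  {2,4,5,7} 6  {2,5,7,8} 12  {2,6,7,8} 6  {3,4,5,7} 4  {3,4,5,8} 4  {4,5,6,8} 6  {4,5,7,8} 12  {5,6,7,8} 12
  5 to go: {0,2,4,5,7} 10  {0,2,5,7,8} 20  {0,2,6,7,8} 10  {1,2,6,7,8} 10  {1,4,5,6,8} 10  {1,5,6,7,8} 20  {2,3,4,5,7} 10  {2,4,5,7,8} 30  {2,5,6,7,8} 30  {3,4,5,6,8} 10  {3,4,5,7,8} 20  {4,5,6,7,8} 30
  6 to go: {0,1,2,6,7,8} 20  {0,2,3,4,5,7} 20  {0,2,4,5,7,8} 60  {0,2,5,6,7,8} 60  {1,2,5,6,7,8} 60  {1,3,4,5,6,8} 20  {1,4,5,6,7,8} 60  {2,3,4,5,7,8} 60  {2,4,5,6,7,8} 90  {3,4,5,6,7,8} 60
  7 to go: {0,1,2,5,6,7,8} 140  {0,2,3,4,5,7,8} 140  {0,2,4,5,6,7,8} 210  {1,2,4,5,6,7,8} 210  {1,3,4,5,6,7,8} 140  {2,3,4,5,6,7,8} 210
  if 0:c drops first: 560 orders
  if 1:a drops first: 560 orders
  if 3:x drops first: 560 orders
heap linearizations: 1680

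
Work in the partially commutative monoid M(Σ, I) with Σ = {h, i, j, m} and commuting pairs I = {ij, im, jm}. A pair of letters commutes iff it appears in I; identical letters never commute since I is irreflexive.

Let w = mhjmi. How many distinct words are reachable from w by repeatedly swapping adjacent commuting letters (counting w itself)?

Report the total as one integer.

6

piece 0:m — minimal
piece 1:h rests on {0:m}
piece 2:j rests on {1:h}
piece 3:m rests on {1:h}
piece 4:i rests on {1:h}
minimal pieces: {0:m}
ways to finish when only these pieces remain (= sum over removing one remaining piece with nothing left below it):
  1 left: {2}→1  {3}→1  {4}→1
  2 left: {2,3}→2  {2,4}→2  {3,4}→2
  3 left: {2,3,4}→6
  placing 0:m first → 6 extensions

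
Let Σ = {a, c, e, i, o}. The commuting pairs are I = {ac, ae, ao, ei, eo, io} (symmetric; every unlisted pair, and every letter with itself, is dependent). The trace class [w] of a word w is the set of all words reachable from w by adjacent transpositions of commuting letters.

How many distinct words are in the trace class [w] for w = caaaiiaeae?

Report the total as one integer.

100

drop 0:c onto floor
drop 1:a onto floor
drop 2:a onto {1:a}
drop 3:a onto {2:a}
drop 4:i onto {0:c, 3:a}
drop 5:i onto {4:i}
drop 6:a onto {5:i}
drop 7:e onto {0:c}
drop 8:a onto {6:a}
drop 9:e onto {7:e}
ground layer = {0:c, 1:a}
drop-orders for the pieces not yet dropped (sum over which currently-grounded one goes next):
  1 to go: {8} 1  {9} 1
  2 to go: {6,8} 1  {7,9} 1  {8,9} 2
  3 to go: {5,6,8} 1  {6,8,9} 3  {7,8,9} 3
  4 to go: {4,5,6,8} 1  {5,6,8,9} 4  {6,7,8,9} 6
  5 to go: {3,4,5,6,8} 1  {4,5,6,8,9} 5  {5,6,7,8,9} 10
  6 to go: {2,3,4,5,6,8} 1  {3,4,5,6,8,9} 6  {4,5,6,7,8,9} 15
  7 to go: {0,4,5,6,7,8,9} 15  {1,2,3,4,5,6,8} 1  {2,3,4,5,6,8,9} 7  {3,4,5,6,7,8,9} 21
  8 to go: {0,3,4,5,6,7,8,9} 36  {1,2,3,4,5,6,8,9} 8  {2,3,4,5,6,7,8,9} 28
  if 0:c drops first: 36 orders
  if 1:a drops first: 64 orders
heap linearizations: 100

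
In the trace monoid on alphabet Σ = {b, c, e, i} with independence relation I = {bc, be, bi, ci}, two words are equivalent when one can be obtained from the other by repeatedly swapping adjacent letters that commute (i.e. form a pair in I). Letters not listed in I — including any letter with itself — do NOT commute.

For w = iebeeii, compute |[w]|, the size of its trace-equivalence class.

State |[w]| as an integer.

0(i) covers ∅
1(e) covers 0:i
2(b) covers ∅
3(e) covers 1:e
4(e) covers 3:e
5(i) covers 4:e
6(i) covers 5:i
floor of heap: 0:i, 2:b
completions by unplaced set U, small U first (add the entries for U minus each lowest piece of U):
  |U|=1: {2}:1  {6}:1
  |U|=2: {2,6}:2  {5,6}:1
  |U|=3: {2,5,6}:3  {4,5,6}:1
  |U|=4: {2,4,5,6}:4  {3,4,5,6}:1
  |U|=5: {1,3,4,5,6}:1  {2,3,4,5,6}:5
  start at 0(i): 6
  start at 2(b): 1
sum over floor = 7

7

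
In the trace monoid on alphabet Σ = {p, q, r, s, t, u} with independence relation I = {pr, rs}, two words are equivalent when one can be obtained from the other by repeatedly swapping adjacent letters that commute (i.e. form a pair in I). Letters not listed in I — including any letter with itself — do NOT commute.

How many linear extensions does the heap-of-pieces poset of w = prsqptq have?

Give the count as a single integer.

3

0(p) covers ∅
1(r) covers ∅
2(s) covers 0:p
3(q) covers 1:r, 2:s
4(p) covers 3:q
5(t) covers 4:p
6(q) covers 5:t
floor of heap: 0:p, 1:r
completions by unplaced set U, small U first (add the entries for U minus each lowest piece of U):
  |U|=1: {6}:1
  |U|=2: {5,6}:1
  |U|=3: {4,5,6}:1
  |U|=4: {3,4,5,6}:1
  |U|=5: {1,3,4,5,6}:1  {2,3,4,5,6}:1
  start at 0(p): 2
  start at 1(r): 1
sum over floor = 3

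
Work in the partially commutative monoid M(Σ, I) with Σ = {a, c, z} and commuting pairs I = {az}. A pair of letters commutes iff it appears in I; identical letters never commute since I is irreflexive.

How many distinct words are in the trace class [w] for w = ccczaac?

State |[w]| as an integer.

piece 0:c — minimal
piece 1:c rests on {0:c}
piece 2:c rests on {1:c}
piece 3:z rests on {2:c}
piece 4:a rests on {2:c}
piece 5:a rests on {4:a}
piece 6:c rests on {3:z, 5:a}
minimal pieces: {0:c}
ways to finish when only these pieces remain (= sum over removing one remaining piece with nothing left below it):
  1 left: {6}→1
  2 left: {3,6}→1  {5,6}→1
  3 left: {3,5,6}→2  {4,5,6}→1
  4 left: {3,4,5,6}→3
  5 left: {2,3,4,5,6}→3
  placing 0:c first → 3 extensions

3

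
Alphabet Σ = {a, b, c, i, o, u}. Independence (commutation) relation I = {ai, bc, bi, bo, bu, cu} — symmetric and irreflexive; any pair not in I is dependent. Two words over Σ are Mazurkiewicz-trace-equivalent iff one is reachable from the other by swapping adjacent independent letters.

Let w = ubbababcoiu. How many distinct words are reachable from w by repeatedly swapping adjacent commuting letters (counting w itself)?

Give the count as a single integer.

15

drop 0:u onto floor
drop 1:b onto floor
drop 2:b onto {1:b}
drop 3:a onto {0:u, 2:b}
drop 4:b onto {3:a}
drop 5:a onto {4:b}
drop 6:b onto {5:a}
drop 7:c onto {5:a}
drop 8:o onto {7:c}
drop 9:i onto {8:o}
drop 10:u onto {9:i}
ground layer = {0:u, 1:b}
drop-orders for the pieces not yet dropped (sum over which currently-grounded one goes next):
  1 to go: {6} 1  {10} 1
  2 to go: {6,10} 2  {9,10} 1
  3 to go: {6,9,10} 3  {8,9,10} 1
  4 to go: {6,8,9,10} 4  {7,8,9,10} 1
  5 to go: {6,7,8,9,10} 5
  6 to go: {5,6,7,8,9,10} 5
  7 to go: {4,5,6,7,8,9,10} 5
  8 to go: {3,4,5,6,7,8,9,10} 5
  9 to go: {0,3,4,5,6,7,8,9,10} 5  {2,3,4,5,6,7,8,9,10} 5
  if 0:u drops first: 5 orders
  if 1:b drops first: 10 orders
heap linearizations: 15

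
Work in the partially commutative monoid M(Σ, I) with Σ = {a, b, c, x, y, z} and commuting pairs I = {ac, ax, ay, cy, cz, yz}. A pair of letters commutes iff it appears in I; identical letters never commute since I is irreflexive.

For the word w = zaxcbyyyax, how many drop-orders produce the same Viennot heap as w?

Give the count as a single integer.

15

piece 0:z — minimal
piece 1:a rests on {0:z}
piece 2:x rests on {0:z}
piece 3:c rests on {2:x}
piece 4:b rests on {1:a, 3:c}
piece 5:y rests on {4:b}
piece 6:y rests on {5:y}
piece 7:y rests on {6:y}
piece 8:a rests on {4:b}
piece 9:x rests on {7:y}
minimal pieces: {0:z}
ways to finish when only these pieces remain (= sum over removing one remaining piece with nothing left below it):
  1 left: {8}→1  {9}→1
  2 left: {7,9}→1  {8,9}→2
  3 left: {6,7,9}→1  {7,8,9}→3
  4 left: {5,6,7,9}→1  {6,7,8,9}→4
  5 left: {5,6,7,8,9}→5
  6 left: {4,5,6,7,8,9}→5
  7 left: {1,4,5,6,7,8,9}→5  {3,4,5,6,7,8,9}→5
  8 left: {1,3,4,5,6,7,8,9}→10  {2,3,4,5,6,7,8,9}→5
  placing 0:z first → 15 extensions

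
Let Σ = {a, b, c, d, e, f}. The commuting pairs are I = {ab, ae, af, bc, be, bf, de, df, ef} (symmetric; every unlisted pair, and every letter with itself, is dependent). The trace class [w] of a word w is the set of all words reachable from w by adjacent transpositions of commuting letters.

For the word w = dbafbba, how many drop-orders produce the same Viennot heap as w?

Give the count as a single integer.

70

drop 0:d onto floor
drop 1:b onto {0:d}
drop 2:a onto {0:d}
drop 3:f onto floor
drop 4:b onto {1:b}
drop 5:b onto {4:b}
drop 6:a onto {2:a}
ground layer = {0:d, 3:f}
drop-orders for the pieces not yet dropped (sum over which currently-grounded one goes next):
  1 to go: {3} 1  {5} 1  {6} 1
  2 to go: {2,6} 1  {3,5} 2  {3,6} 2  {4,5} 1  {5,6} 2
  3 to go: {1,4,5} 1  {2,3,6} 3  {2,5,6} 3  {3,4,5} 3  {3,5,6} 6  {4,5,6} 3
  4 to go: {1,3,4,5} 4  {1,4,5,6} 4  {2,3,5,6} 12  {2,4,5,6} 6  {3,4,5,6} 12
  5 to go: {1,2,4,5,6} 10  {1,3,4,5,6} 20  {2,3,4,5,6} 30
  if 0:d drops first: 60 orders
  if 3:f drops first: 10 orders
heap linearizations: 70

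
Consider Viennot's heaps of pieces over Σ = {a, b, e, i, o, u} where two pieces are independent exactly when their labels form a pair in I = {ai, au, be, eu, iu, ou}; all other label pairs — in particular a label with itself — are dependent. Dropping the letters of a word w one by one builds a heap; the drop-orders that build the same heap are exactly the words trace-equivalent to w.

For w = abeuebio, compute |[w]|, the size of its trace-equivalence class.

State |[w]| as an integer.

10

#0=a has no predecessor
#1=b depends on [0:a]
#2=e depends on [0:a]
#3=u depends on [1:b]
#4=e depends on [2:e]
#5=b depends on [3:u]
#6=i depends on [4:e, 5:b]
#7=o depends on [6:i]
sources: [0:a]
N(rest) = Σ N(rest − s) over sources s of rest; N(one piece) = 1:
  size 1 → [7]=1
  size 2 → [6,7]=1
  size 3 → [4,6,7]=1  [5,6,7]=1
  size 4 → [2,4,6,7]=1  [3,5,6,7]=1  [4,5,6,7]=2
  size 5 → [1,3,5,6,7]=1  [2,4,5,6,7]=3  [3,4,5,6,7]=3
  size 6 → [1,3,4,5,6,7]=4  [2,3,4,5,6,7]=6
  first=0(a) contributes 10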